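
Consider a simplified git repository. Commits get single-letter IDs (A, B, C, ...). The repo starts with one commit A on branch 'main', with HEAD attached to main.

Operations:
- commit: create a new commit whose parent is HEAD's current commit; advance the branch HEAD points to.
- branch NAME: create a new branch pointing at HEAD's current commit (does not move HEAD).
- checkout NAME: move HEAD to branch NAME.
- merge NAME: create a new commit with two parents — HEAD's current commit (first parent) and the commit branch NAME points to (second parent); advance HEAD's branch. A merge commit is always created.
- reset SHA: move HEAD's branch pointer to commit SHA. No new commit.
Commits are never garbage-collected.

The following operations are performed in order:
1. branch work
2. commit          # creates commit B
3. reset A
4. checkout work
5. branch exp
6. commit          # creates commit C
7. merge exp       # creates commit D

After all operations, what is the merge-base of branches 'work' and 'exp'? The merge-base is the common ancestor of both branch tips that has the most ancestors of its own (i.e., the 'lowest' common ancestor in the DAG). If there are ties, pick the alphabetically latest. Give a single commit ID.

Answer: A

Derivation:
After op 1 (branch): HEAD=main@A [main=A work=A]
After op 2 (commit): HEAD=main@B [main=B work=A]
After op 3 (reset): HEAD=main@A [main=A work=A]
After op 4 (checkout): HEAD=work@A [main=A work=A]
After op 5 (branch): HEAD=work@A [exp=A main=A work=A]
After op 6 (commit): HEAD=work@C [exp=A main=A work=C]
After op 7 (merge): HEAD=work@D [exp=A main=A work=D]
ancestors(work=D): ['A', 'C', 'D']
ancestors(exp=A): ['A']
common: ['A']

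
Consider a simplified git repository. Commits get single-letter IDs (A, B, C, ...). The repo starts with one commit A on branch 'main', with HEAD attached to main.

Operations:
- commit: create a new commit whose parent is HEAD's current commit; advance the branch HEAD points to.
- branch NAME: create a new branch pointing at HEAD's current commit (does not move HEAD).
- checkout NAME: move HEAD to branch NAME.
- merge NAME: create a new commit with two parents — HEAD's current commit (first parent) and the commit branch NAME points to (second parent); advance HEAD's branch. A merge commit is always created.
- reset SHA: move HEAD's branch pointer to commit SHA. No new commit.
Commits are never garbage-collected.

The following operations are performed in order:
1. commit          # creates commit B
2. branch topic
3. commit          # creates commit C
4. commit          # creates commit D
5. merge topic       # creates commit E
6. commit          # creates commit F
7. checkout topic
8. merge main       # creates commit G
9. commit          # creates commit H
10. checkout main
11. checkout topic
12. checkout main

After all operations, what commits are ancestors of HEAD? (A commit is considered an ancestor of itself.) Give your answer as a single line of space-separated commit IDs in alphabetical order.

After op 1 (commit): HEAD=main@B [main=B]
After op 2 (branch): HEAD=main@B [main=B topic=B]
After op 3 (commit): HEAD=main@C [main=C topic=B]
After op 4 (commit): HEAD=main@D [main=D topic=B]
After op 5 (merge): HEAD=main@E [main=E topic=B]
After op 6 (commit): HEAD=main@F [main=F topic=B]
After op 7 (checkout): HEAD=topic@B [main=F topic=B]
After op 8 (merge): HEAD=topic@G [main=F topic=G]
After op 9 (commit): HEAD=topic@H [main=F topic=H]
After op 10 (checkout): HEAD=main@F [main=F topic=H]
After op 11 (checkout): HEAD=topic@H [main=F topic=H]
After op 12 (checkout): HEAD=main@F [main=F topic=H]

Answer: A B C D E F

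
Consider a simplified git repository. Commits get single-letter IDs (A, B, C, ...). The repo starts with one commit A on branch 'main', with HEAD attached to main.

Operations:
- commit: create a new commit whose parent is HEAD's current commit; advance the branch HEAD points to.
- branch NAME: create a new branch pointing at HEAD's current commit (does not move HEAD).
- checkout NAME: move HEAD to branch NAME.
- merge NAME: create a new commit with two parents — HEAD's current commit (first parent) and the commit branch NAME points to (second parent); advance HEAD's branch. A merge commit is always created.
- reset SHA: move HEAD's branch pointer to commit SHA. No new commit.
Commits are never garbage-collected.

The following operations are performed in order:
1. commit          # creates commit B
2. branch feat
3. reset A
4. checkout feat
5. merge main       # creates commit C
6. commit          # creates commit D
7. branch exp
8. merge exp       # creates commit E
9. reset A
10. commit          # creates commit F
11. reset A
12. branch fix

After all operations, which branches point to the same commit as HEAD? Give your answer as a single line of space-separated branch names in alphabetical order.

After op 1 (commit): HEAD=main@B [main=B]
After op 2 (branch): HEAD=main@B [feat=B main=B]
After op 3 (reset): HEAD=main@A [feat=B main=A]
After op 4 (checkout): HEAD=feat@B [feat=B main=A]
After op 5 (merge): HEAD=feat@C [feat=C main=A]
After op 6 (commit): HEAD=feat@D [feat=D main=A]
After op 7 (branch): HEAD=feat@D [exp=D feat=D main=A]
After op 8 (merge): HEAD=feat@E [exp=D feat=E main=A]
After op 9 (reset): HEAD=feat@A [exp=D feat=A main=A]
After op 10 (commit): HEAD=feat@F [exp=D feat=F main=A]
After op 11 (reset): HEAD=feat@A [exp=D feat=A main=A]
After op 12 (branch): HEAD=feat@A [exp=D feat=A fix=A main=A]

Answer: feat fix main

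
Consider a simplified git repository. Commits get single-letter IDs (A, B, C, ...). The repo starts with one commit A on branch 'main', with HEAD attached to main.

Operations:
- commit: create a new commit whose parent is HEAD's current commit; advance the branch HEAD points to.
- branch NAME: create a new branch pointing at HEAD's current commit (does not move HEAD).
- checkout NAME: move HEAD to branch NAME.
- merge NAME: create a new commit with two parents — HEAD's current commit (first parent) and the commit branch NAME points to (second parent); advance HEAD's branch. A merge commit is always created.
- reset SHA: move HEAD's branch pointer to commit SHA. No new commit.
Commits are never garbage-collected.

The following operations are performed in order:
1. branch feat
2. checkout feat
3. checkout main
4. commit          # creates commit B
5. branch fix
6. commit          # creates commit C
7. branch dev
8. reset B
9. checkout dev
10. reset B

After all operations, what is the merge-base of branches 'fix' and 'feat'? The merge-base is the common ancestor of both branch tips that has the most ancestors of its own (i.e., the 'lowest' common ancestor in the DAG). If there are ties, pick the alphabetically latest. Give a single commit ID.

After op 1 (branch): HEAD=main@A [feat=A main=A]
After op 2 (checkout): HEAD=feat@A [feat=A main=A]
After op 3 (checkout): HEAD=main@A [feat=A main=A]
After op 4 (commit): HEAD=main@B [feat=A main=B]
After op 5 (branch): HEAD=main@B [feat=A fix=B main=B]
After op 6 (commit): HEAD=main@C [feat=A fix=B main=C]
After op 7 (branch): HEAD=main@C [dev=C feat=A fix=B main=C]
After op 8 (reset): HEAD=main@B [dev=C feat=A fix=B main=B]
After op 9 (checkout): HEAD=dev@C [dev=C feat=A fix=B main=B]
After op 10 (reset): HEAD=dev@B [dev=B feat=A fix=B main=B]
ancestors(fix=B): ['A', 'B']
ancestors(feat=A): ['A']
common: ['A']

Answer: A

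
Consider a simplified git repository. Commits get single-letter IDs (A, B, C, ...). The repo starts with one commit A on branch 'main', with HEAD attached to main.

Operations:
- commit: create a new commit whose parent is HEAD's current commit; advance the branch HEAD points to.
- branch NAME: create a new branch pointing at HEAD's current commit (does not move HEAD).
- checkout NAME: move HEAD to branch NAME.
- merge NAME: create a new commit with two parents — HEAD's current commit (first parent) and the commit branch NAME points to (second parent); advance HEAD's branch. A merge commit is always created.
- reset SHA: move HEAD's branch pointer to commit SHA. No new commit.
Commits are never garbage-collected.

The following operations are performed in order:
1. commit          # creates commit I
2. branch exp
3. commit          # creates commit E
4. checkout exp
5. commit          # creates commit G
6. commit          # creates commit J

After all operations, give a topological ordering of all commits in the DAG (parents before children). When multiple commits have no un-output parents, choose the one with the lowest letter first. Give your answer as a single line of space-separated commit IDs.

After op 1 (commit): HEAD=main@I [main=I]
After op 2 (branch): HEAD=main@I [exp=I main=I]
After op 3 (commit): HEAD=main@E [exp=I main=E]
After op 4 (checkout): HEAD=exp@I [exp=I main=E]
After op 5 (commit): HEAD=exp@G [exp=G main=E]
After op 6 (commit): HEAD=exp@J [exp=J main=E]
commit A: parents=[]
commit E: parents=['I']
commit G: parents=['I']
commit I: parents=['A']
commit J: parents=['G']

Answer: A I E G J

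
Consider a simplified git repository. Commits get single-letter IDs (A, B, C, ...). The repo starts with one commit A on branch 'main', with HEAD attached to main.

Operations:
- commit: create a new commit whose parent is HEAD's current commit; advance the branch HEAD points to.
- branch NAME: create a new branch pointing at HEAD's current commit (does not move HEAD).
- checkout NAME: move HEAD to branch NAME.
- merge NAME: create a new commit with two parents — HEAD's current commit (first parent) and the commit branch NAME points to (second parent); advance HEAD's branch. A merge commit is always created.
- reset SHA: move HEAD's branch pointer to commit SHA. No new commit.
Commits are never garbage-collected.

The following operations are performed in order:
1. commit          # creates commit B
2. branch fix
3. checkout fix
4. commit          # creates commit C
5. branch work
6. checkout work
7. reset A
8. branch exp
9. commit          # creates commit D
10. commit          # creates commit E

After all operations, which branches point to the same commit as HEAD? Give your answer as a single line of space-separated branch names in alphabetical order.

After op 1 (commit): HEAD=main@B [main=B]
After op 2 (branch): HEAD=main@B [fix=B main=B]
After op 3 (checkout): HEAD=fix@B [fix=B main=B]
After op 4 (commit): HEAD=fix@C [fix=C main=B]
After op 5 (branch): HEAD=fix@C [fix=C main=B work=C]
After op 6 (checkout): HEAD=work@C [fix=C main=B work=C]
After op 7 (reset): HEAD=work@A [fix=C main=B work=A]
After op 8 (branch): HEAD=work@A [exp=A fix=C main=B work=A]
After op 9 (commit): HEAD=work@D [exp=A fix=C main=B work=D]
After op 10 (commit): HEAD=work@E [exp=A fix=C main=B work=E]

Answer: work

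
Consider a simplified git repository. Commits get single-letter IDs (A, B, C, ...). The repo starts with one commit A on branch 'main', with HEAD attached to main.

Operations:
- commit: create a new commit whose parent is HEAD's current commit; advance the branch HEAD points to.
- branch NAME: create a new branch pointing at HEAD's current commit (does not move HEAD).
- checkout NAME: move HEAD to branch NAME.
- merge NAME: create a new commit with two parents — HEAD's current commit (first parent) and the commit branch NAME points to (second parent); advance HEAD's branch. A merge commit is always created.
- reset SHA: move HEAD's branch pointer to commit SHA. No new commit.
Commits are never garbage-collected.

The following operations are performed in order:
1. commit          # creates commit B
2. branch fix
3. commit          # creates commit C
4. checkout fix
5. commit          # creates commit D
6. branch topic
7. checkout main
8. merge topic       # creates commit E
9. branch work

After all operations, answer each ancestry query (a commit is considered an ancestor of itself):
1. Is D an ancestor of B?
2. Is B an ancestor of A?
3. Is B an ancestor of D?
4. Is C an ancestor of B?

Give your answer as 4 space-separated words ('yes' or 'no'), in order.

Answer: no no yes no

Derivation:
After op 1 (commit): HEAD=main@B [main=B]
After op 2 (branch): HEAD=main@B [fix=B main=B]
After op 3 (commit): HEAD=main@C [fix=B main=C]
After op 4 (checkout): HEAD=fix@B [fix=B main=C]
After op 5 (commit): HEAD=fix@D [fix=D main=C]
After op 6 (branch): HEAD=fix@D [fix=D main=C topic=D]
After op 7 (checkout): HEAD=main@C [fix=D main=C topic=D]
After op 8 (merge): HEAD=main@E [fix=D main=E topic=D]
After op 9 (branch): HEAD=main@E [fix=D main=E topic=D work=E]
ancestors(B) = {A,B}; D in? no
ancestors(A) = {A}; B in? no
ancestors(D) = {A,B,D}; B in? yes
ancestors(B) = {A,B}; C in? no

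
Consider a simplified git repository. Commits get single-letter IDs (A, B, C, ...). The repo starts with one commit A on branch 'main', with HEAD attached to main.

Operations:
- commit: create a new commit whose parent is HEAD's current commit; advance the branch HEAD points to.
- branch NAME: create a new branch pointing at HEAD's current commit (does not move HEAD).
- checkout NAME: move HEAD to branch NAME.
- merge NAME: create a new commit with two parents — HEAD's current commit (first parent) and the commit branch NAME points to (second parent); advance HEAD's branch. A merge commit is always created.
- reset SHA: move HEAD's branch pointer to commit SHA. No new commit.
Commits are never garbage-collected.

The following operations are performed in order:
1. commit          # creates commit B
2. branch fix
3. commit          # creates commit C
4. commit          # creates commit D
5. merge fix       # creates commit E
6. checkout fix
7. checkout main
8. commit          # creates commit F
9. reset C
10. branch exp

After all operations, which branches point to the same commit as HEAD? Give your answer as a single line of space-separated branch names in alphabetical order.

Answer: exp main

Derivation:
After op 1 (commit): HEAD=main@B [main=B]
After op 2 (branch): HEAD=main@B [fix=B main=B]
After op 3 (commit): HEAD=main@C [fix=B main=C]
After op 4 (commit): HEAD=main@D [fix=B main=D]
After op 5 (merge): HEAD=main@E [fix=B main=E]
After op 6 (checkout): HEAD=fix@B [fix=B main=E]
After op 7 (checkout): HEAD=main@E [fix=B main=E]
After op 8 (commit): HEAD=main@F [fix=B main=F]
After op 9 (reset): HEAD=main@C [fix=B main=C]
After op 10 (branch): HEAD=main@C [exp=C fix=B main=C]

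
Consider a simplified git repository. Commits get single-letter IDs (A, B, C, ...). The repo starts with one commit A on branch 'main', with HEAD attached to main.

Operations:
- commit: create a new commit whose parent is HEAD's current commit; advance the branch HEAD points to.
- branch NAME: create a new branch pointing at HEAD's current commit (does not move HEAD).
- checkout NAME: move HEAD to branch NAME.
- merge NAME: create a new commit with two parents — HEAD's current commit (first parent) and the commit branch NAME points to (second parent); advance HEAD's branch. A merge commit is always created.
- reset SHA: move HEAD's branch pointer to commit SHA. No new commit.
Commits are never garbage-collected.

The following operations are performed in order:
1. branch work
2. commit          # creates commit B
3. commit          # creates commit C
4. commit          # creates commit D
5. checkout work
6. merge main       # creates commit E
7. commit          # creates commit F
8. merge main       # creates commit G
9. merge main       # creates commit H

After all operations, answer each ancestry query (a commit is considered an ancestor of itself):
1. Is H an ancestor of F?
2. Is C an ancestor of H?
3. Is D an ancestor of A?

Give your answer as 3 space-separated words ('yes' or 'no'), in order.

After op 1 (branch): HEAD=main@A [main=A work=A]
After op 2 (commit): HEAD=main@B [main=B work=A]
After op 3 (commit): HEAD=main@C [main=C work=A]
After op 4 (commit): HEAD=main@D [main=D work=A]
After op 5 (checkout): HEAD=work@A [main=D work=A]
After op 6 (merge): HEAD=work@E [main=D work=E]
After op 7 (commit): HEAD=work@F [main=D work=F]
After op 8 (merge): HEAD=work@G [main=D work=G]
After op 9 (merge): HEAD=work@H [main=D work=H]
ancestors(F) = {A,B,C,D,E,F}; H in? no
ancestors(H) = {A,B,C,D,E,F,G,H}; C in? yes
ancestors(A) = {A}; D in? no

Answer: no yes no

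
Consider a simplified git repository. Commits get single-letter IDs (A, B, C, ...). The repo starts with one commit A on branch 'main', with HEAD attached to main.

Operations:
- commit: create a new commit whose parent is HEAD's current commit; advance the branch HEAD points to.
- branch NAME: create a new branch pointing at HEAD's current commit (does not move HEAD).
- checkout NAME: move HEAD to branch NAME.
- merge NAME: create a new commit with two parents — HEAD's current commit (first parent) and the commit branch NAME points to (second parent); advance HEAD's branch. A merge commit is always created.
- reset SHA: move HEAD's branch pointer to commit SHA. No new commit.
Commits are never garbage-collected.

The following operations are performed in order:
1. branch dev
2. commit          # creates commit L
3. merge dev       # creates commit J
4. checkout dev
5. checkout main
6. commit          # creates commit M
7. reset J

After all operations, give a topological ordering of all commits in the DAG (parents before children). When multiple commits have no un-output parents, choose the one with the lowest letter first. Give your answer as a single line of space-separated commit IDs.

Answer: A L J M

Derivation:
After op 1 (branch): HEAD=main@A [dev=A main=A]
After op 2 (commit): HEAD=main@L [dev=A main=L]
After op 3 (merge): HEAD=main@J [dev=A main=J]
After op 4 (checkout): HEAD=dev@A [dev=A main=J]
After op 5 (checkout): HEAD=main@J [dev=A main=J]
After op 6 (commit): HEAD=main@M [dev=A main=M]
After op 7 (reset): HEAD=main@J [dev=A main=J]
commit A: parents=[]
commit J: parents=['L', 'A']
commit L: parents=['A']
commit M: parents=['J']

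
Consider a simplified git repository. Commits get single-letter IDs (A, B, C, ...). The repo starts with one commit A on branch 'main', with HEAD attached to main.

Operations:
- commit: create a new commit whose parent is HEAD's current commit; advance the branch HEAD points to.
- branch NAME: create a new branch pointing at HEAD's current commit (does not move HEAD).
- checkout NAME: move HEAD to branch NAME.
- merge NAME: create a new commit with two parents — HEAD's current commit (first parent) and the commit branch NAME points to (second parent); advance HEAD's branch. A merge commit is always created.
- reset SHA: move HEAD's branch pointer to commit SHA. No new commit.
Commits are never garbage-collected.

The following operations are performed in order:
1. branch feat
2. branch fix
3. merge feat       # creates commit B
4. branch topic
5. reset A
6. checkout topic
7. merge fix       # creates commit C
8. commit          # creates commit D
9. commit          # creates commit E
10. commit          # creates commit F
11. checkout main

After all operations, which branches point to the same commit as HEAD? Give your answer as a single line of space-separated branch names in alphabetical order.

Answer: feat fix main

Derivation:
After op 1 (branch): HEAD=main@A [feat=A main=A]
After op 2 (branch): HEAD=main@A [feat=A fix=A main=A]
After op 3 (merge): HEAD=main@B [feat=A fix=A main=B]
After op 4 (branch): HEAD=main@B [feat=A fix=A main=B topic=B]
After op 5 (reset): HEAD=main@A [feat=A fix=A main=A topic=B]
After op 6 (checkout): HEAD=topic@B [feat=A fix=A main=A topic=B]
After op 7 (merge): HEAD=topic@C [feat=A fix=A main=A topic=C]
After op 8 (commit): HEAD=topic@D [feat=A fix=A main=A topic=D]
After op 9 (commit): HEAD=topic@E [feat=A fix=A main=A topic=E]
After op 10 (commit): HEAD=topic@F [feat=A fix=A main=A topic=F]
After op 11 (checkout): HEAD=main@A [feat=A fix=A main=A topic=F]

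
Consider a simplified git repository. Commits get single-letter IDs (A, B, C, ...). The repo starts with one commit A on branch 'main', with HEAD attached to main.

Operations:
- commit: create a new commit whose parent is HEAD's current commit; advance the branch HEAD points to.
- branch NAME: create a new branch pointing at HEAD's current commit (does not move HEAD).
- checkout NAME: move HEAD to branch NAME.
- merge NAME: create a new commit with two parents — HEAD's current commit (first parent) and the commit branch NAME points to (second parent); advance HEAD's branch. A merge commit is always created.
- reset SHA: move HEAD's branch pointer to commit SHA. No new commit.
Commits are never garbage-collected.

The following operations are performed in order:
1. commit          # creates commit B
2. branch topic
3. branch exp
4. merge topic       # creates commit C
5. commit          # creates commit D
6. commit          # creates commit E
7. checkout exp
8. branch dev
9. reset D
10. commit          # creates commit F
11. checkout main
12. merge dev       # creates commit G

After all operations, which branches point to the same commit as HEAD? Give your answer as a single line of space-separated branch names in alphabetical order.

Answer: main

Derivation:
After op 1 (commit): HEAD=main@B [main=B]
After op 2 (branch): HEAD=main@B [main=B topic=B]
After op 3 (branch): HEAD=main@B [exp=B main=B topic=B]
After op 4 (merge): HEAD=main@C [exp=B main=C topic=B]
After op 5 (commit): HEAD=main@D [exp=B main=D topic=B]
After op 6 (commit): HEAD=main@E [exp=B main=E topic=B]
After op 7 (checkout): HEAD=exp@B [exp=B main=E topic=B]
After op 8 (branch): HEAD=exp@B [dev=B exp=B main=E topic=B]
After op 9 (reset): HEAD=exp@D [dev=B exp=D main=E topic=B]
After op 10 (commit): HEAD=exp@F [dev=B exp=F main=E topic=B]
After op 11 (checkout): HEAD=main@E [dev=B exp=F main=E topic=B]
After op 12 (merge): HEAD=main@G [dev=B exp=F main=G topic=B]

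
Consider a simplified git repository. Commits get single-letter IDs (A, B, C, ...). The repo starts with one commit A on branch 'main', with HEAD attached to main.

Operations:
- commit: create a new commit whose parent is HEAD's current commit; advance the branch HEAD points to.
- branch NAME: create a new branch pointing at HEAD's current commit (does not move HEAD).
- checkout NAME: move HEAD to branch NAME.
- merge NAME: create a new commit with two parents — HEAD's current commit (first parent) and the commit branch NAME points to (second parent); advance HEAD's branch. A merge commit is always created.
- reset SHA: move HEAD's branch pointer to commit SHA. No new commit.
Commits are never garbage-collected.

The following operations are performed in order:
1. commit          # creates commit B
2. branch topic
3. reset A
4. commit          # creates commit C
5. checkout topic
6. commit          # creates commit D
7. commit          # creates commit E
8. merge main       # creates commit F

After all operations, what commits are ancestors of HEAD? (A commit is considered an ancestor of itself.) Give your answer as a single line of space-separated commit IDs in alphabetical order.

Answer: A B C D E F

Derivation:
After op 1 (commit): HEAD=main@B [main=B]
After op 2 (branch): HEAD=main@B [main=B topic=B]
After op 3 (reset): HEAD=main@A [main=A topic=B]
After op 4 (commit): HEAD=main@C [main=C topic=B]
After op 5 (checkout): HEAD=topic@B [main=C topic=B]
After op 6 (commit): HEAD=topic@D [main=C topic=D]
After op 7 (commit): HEAD=topic@E [main=C topic=E]
After op 8 (merge): HEAD=topic@F [main=C topic=F]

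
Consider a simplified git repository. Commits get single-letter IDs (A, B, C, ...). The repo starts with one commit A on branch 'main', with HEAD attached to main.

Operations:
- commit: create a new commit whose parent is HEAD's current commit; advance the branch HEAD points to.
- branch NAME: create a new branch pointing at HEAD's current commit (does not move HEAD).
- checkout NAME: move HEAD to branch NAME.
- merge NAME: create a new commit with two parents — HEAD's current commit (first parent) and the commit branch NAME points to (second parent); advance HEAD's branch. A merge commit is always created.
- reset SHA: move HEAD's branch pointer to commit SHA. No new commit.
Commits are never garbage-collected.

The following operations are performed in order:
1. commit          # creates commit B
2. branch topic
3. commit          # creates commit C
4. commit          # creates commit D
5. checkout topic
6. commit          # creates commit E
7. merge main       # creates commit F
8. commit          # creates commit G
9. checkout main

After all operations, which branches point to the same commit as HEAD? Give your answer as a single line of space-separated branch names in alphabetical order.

Answer: main

Derivation:
After op 1 (commit): HEAD=main@B [main=B]
After op 2 (branch): HEAD=main@B [main=B topic=B]
After op 3 (commit): HEAD=main@C [main=C topic=B]
After op 4 (commit): HEAD=main@D [main=D topic=B]
After op 5 (checkout): HEAD=topic@B [main=D topic=B]
After op 6 (commit): HEAD=topic@E [main=D topic=E]
After op 7 (merge): HEAD=topic@F [main=D topic=F]
After op 8 (commit): HEAD=topic@G [main=D topic=G]
After op 9 (checkout): HEAD=main@D [main=D topic=G]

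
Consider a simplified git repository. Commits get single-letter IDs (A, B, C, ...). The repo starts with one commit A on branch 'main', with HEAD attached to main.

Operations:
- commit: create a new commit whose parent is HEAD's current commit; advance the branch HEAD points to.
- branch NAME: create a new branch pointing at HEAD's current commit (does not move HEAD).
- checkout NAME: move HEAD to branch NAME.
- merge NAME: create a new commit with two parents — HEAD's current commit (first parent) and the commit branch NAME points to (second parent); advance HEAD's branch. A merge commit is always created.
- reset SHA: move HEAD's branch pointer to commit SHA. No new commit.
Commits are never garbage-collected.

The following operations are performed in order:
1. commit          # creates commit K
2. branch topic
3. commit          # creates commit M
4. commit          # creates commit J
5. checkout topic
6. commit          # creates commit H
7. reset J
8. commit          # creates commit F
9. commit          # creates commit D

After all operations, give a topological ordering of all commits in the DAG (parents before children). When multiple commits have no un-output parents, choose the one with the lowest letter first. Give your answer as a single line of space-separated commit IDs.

After op 1 (commit): HEAD=main@K [main=K]
After op 2 (branch): HEAD=main@K [main=K topic=K]
After op 3 (commit): HEAD=main@M [main=M topic=K]
After op 4 (commit): HEAD=main@J [main=J topic=K]
After op 5 (checkout): HEAD=topic@K [main=J topic=K]
After op 6 (commit): HEAD=topic@H [main=J topic=H]
After op 7 (reset): HEAD=topic@J [main=J topic=J]
After op 8 (commit): HEAD=topic@F [main=J topic=F]
After op 9 (commit): HEAD=topic@D [main=J topic=D]
commit A: parents=[]
commit D: parents=['F']
commit F: parents=['J']
commit H: parents=['K']
commit J: parents=['M']
commit K: parents=['A']
commit M: parents=['K']

Answer: A K H M J F D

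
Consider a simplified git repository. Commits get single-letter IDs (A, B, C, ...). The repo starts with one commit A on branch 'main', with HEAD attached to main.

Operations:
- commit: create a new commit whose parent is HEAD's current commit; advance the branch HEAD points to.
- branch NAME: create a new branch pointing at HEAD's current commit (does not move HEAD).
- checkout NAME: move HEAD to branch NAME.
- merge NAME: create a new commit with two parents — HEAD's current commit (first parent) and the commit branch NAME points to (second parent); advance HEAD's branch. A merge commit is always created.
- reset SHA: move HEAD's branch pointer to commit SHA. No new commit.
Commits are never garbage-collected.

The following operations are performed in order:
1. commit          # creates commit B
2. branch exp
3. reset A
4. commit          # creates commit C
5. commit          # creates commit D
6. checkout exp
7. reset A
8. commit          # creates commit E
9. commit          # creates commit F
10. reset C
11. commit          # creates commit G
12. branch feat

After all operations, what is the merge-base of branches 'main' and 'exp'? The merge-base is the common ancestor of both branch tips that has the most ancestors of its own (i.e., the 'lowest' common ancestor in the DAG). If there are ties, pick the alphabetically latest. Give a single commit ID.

After op 1 (commit): HEAD=main@B [main=B]
After op 2 (branch): HEAD=main@B [exp=B main=B]
After op 3 (reset): HEAD=main@A [exp=B main=A]
After op 4 (commit): HEAD=main@C [exp=B main=C]
After op 5 (commit): HEAD=main@D [exp=B main=D]
After op 6 (checkout): HEAD=exp@B [exp=B main=D]
After op 7 (reset): HEAD=exp@A [exp=A main=D]
After op 8 (commit): HEAD=exp@E [exp=E main=D]
After op 9 (commit): HEAD=exp@F [exp=F main=D]
After op 10 (reset): HEAD=exp@C [exp=C main=D]
After op 11 (commit): HEAD=exp@G [exp=G main=D]
After op 12 (branch): HEAD=exp@G [exp=G feat=G main=D]
ancestors(main=D): ['A', 'C', 'D']
ancestors(exp=G): ['A', 'C', 'G']
common: ['A', 'C']

Answer: C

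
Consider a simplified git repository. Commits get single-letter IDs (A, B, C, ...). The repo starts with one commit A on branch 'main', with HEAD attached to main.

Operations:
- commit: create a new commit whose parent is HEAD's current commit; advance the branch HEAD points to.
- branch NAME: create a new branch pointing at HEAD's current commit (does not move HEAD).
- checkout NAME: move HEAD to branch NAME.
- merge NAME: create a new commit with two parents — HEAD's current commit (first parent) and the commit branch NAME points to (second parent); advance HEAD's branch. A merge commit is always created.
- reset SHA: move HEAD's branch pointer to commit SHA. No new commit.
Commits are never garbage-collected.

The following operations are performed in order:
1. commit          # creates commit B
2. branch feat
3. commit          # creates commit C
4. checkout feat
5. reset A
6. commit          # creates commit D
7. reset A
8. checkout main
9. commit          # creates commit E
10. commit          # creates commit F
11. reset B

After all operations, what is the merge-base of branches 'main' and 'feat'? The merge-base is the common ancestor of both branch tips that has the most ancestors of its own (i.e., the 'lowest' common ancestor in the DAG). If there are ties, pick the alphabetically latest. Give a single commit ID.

Answer: A

Derivation:
After op 1 (commit): HEAD=main@B [main=B]
After op 2 (branch): HEAD=main@B [feat=B main=B]
After op 3 (commit): HEAD=main@C [feat=B main=C]
After op 4 (checkout): HEAD=feat@B [feat=B main=C]
After op 5 (reset): HEAD=feat@A [feat=A main=C]
After op 6 (commit): HEAD=feat@D [feat=D main=C]
After op 7 (reset): HEAD=feat@A [feat=A main=C]
After op 8 (checkout): HEAD=main@C [feat=A main=C]
After op 9 (commit): HEAD=main@E [feat=A main=E]
After op 10 (commit): HEAD=main@F [feat=A main=F]
After op 11 (reset): HEAD=main@B [feat=A main=B]
ancestors(main=B): ['A', 'B']
ancestors(feat=A): ['A']
common: ['A']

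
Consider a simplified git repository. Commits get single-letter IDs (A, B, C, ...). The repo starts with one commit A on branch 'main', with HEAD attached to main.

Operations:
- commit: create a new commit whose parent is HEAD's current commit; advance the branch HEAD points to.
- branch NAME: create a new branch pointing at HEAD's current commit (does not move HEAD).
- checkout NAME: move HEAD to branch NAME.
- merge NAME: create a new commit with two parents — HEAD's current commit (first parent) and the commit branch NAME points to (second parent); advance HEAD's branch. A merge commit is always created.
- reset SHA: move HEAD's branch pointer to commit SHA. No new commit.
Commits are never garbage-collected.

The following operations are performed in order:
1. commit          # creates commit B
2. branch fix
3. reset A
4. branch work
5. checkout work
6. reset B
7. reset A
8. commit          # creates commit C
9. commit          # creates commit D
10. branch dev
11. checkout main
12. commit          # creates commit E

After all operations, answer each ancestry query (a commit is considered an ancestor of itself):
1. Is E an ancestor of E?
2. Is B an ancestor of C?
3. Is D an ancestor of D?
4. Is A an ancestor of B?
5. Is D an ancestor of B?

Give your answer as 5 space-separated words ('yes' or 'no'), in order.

After op 1 (commit): HEAD=main@B [main=B]
After op 2 (branch): HEAD=main@B [fix=B main=B]
After op 3 (reset): HEAD=main@A [fix=B main=A]
After op 4 (branch): HEAD=main@A [fix=B main=A work=A]
After op 5 (checkout): HEAD=work@A [fix=B main=A work=A]
After op 6 (reset): HEAD=work@B [fix=B main=A work=B]
After op 7 (reset): HEAD=work@A [fix=B main=A work=A]
After op 8 (commit): HEAD=work@C [fix=B main=A work=C]
After op 9 (commit): HEAD=work@D [fix=B main=A work=D]
After op 10 (branch): HEAD=work@D [dev=D fix=B main=A work=D]
After op 11 (checkout): HEAD=main@A [dev=D fix=B main=A work=D]
After op 12 (commit): HEAD=main@E [dev=D fix=B main=E work=D]
ancestors(E) = {A,E}; E in? yes
ancestors(C) = {A,C}; B in? no
ancestors(D) = {A,C,D}; D in? yes
ancestors(B) = {A,B}; A in? yes
ancestors(B) = {A,B}; D in? no

Answer: yes no yes yes no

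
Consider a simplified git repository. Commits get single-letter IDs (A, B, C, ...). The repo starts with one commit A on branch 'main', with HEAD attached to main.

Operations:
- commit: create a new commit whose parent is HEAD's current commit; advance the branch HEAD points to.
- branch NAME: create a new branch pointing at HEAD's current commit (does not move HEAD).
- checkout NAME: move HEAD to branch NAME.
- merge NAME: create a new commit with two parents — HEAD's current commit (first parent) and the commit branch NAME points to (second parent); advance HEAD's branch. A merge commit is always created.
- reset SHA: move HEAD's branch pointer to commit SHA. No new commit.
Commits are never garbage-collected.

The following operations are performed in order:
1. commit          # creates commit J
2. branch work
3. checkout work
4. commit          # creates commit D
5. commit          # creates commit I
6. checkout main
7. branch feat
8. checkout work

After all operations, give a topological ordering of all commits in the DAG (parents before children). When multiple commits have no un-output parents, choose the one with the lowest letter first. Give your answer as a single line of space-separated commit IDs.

Answer: A J D I

Derivation:
After op 1 (commit): HEAD=main@J [main=J]
After op 2 (branch): HEAD=main@J [main=J work=J]
After op 3 (checkout): HEAD=work@J [main=J work=J]
After op 4 (commit): HEAD=work@D [main=J work=D]
After op 5 (commit): HEAD=work@I [main=J work=I]
After op 6 (checkout): HEAD=main@J [main=J work=I]
After op 7 (branch): HEAD=main@J [feat=J main=J work=I]
After op 8 (checkout): HEAD=work@I [feat=J main=J work=I]
commit A: parents=[]
commit D: parents=['J']
commit I: parents=['D']
commit J: parents=['A']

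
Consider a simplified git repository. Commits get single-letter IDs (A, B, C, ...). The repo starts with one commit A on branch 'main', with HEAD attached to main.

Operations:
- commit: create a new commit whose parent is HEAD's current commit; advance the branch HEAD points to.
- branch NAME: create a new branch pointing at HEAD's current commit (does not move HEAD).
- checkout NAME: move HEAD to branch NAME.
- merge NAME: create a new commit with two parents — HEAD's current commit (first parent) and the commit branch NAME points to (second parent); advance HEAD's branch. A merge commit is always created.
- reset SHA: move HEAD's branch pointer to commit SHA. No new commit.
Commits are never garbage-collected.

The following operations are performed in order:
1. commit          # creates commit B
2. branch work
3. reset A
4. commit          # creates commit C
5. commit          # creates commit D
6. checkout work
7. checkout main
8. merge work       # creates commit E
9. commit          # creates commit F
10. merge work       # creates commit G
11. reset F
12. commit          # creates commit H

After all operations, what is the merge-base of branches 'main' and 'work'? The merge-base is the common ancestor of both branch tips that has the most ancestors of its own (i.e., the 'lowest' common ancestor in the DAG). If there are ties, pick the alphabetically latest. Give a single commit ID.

After op 1 (commit): HEAD=main@B [main=B]
After op 2 (branch): HEAD=main@B [main=B work=B]
After op 3 (reset): HEAD=main@A [main=A work=B]
After op 4 (commit): HEAD=main@C [main=C work=B]
After op 5 (commit): HEAD=main@D [main=D work=B]
After op 6 (checkout): HEAD=work@B [main=D work=B]
After op 7 (checkout): HEAD=main@D [main=D work=B]
After op 8 (merge): HEAD=main@E [main=E work=B]
After op 9 (commit): HEAD=main@F [main=F work=B]
After op 10 (merge): HEAD=main@G [main=G work=B]
After op 11 (reset): HEAD=main@F [main=F work=B]
After op 12 (commit): HEAD=main@H [main=H work=B]
ancestors(main=H): ['A', 'B', 'C', 'D', 'E', 'F', 'H']
ancestors(work=B): ['A', 'B']
common: ['A', 'B']

Answer: B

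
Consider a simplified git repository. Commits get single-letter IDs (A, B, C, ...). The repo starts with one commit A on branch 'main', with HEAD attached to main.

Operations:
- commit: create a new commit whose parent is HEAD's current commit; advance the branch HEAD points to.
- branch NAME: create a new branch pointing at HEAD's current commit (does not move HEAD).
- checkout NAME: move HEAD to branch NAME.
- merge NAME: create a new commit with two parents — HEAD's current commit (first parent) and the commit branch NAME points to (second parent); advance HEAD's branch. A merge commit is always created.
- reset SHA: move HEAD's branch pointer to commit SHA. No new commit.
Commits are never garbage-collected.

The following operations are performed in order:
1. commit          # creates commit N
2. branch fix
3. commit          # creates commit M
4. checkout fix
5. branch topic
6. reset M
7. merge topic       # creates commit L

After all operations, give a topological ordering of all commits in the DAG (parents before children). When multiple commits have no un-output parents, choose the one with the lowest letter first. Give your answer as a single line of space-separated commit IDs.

After op 1 (commit): HEAD=main@N [main=N]
After op 2 (branch): HEAD=main@N [fix=N main=N]
After op 3 (commit): HEAD=main@M [fix=N main=M]
After op 4 (checkout): HEAD=fix@N [fix=N main=M]
After op 5 (branch): HEAD=fix@N [fix=N main=M topic=N]
After op 6 (reset): HEAD=fix@M [fix=M main=M topic=N]
After op 7 (merge): HEAD=fix@L [fix=L main=M topic=N]
commit A: parents=[]
commit L: parents=['M', 'N']
commit M: parents=['N']
commit N: parents=['A']

Answer: A N M L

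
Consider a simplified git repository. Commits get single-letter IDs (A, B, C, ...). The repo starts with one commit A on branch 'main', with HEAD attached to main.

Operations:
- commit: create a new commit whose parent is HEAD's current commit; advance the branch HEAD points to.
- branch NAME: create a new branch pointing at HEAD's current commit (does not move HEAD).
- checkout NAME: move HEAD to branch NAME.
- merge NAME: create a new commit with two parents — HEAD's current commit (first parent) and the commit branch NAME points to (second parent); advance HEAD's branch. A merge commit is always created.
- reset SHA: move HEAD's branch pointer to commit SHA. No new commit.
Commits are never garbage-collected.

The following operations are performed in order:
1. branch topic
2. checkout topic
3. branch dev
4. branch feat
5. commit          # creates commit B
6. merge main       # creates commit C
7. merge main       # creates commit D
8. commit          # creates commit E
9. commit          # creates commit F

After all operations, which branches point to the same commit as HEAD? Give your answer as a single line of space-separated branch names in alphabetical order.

After op 1 (branch): HEAD=main@A [main=A topic=A]
After op 2 (checkout): HEAD=topic@A [main=A topic=A]
After op 3 (branch): HEAD=topic@A [dev=A main=A topic=A]
After op 4 (branch): HEAD=topic@A [dev=A feat=A main=A topic=A]
After op 5 (commit): HEAD=topic@B [dev=A feat=A main=A topic=B]
After op 6 (merge): HEAD=topic@C [dev=A feat=A main=A topic=C]
After op 7 (merge): HEAD=topic@D [dev=A feat=A main=A topic=D]
After op 8 (commit): HEAD=topic@E [dev=A feat=A main=A topic=E]
After op 9 (commit): HEAD=topic@F [dev=A feat=A main=A topic=F]

Answer: topic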